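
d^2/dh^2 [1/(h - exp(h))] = (2*(1 - exp(h))^2 + (h - exp(h))*exp(h))/(h - exp(h))^3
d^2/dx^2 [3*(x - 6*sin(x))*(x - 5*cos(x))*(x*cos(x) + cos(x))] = -3*x^3*cos(x) - 18*x^2*sin(x) + 36*x^2*sin(2*x) - 3*x^2*cos(x) + 30*x^2*cos(2*x) - 69*x*sin(x)/2 + 96*x*sin(2*x) - 405*x*sin(3*x)/2 + 18*x*cos(x) - 42*x*cos(2*x) - 45*sin(x)/2 + 12*sin(2*x) - 405*sin(3*x)/2 + 51*cos(x) - 51*cos(2*x) + 135*cos(3*x) - 15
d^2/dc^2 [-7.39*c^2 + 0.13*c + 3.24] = -14.7800000000000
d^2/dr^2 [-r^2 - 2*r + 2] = -2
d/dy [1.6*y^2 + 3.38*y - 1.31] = 3.2*y + 3.38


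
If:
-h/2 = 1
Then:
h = -2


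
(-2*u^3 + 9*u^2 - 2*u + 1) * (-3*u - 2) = 6*u^4 - 23*u^3 - 12*u^2 + u - 2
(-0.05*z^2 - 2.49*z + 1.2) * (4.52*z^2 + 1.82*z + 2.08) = -0.226*z^4 - 11.3458*z^3 + 0.788199999999999*z^2 - 2.9952*z + 2.496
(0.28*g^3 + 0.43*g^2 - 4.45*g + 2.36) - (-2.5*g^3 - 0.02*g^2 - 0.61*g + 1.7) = 2.78*g^3 + 0.45*g^2 - 3.84*g + 0.66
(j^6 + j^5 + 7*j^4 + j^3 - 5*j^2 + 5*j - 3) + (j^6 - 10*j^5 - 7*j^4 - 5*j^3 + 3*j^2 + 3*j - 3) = 2*j^6 - 9*j^5 - 4*j^3 - 2*j^2 + 8*j - 6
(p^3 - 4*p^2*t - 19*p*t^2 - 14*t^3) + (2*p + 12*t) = p^3 - 4*p^2*t - 19*p*t^2 + 2*p - 14*t^3 + 12*t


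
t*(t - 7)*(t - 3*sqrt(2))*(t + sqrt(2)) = t^4 - 7*t^3 - 2*sqrt(2)*t^3 - 6*t^2 + 14*sqrt(2)*t^2 + 42*t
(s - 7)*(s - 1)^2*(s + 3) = s^4 - 6*s^3 - 12*s^2 + 38*s - 21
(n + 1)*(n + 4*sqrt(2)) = n^2 + n + 4*sqrt(2)*n + 4*sqrt(2)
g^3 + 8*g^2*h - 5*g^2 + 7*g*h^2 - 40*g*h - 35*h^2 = (g - 5)*(g + h)*(g + 7*h)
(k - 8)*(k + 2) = k^2 - 6*k - 16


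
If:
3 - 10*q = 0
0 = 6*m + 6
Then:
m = -1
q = 3/10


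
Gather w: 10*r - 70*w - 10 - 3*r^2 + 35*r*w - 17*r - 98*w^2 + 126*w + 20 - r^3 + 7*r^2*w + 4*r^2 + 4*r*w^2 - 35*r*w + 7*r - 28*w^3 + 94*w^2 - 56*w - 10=-r^3 + 7*r^2*w + r^2 - 28*w^3 + w^2*(4*r - 4)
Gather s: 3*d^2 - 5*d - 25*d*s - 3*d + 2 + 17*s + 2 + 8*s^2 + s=3*d^2 - 8*d + 8*s^2 + s*(18 - 25*d) + 4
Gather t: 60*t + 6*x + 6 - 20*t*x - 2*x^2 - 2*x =t*(60 - 20*x) - 2*x^2 + 4*x + 6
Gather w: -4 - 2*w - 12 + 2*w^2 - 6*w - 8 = 2*w^2 - 8*w - 24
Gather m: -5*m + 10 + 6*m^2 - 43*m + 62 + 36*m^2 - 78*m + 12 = 42*m^2 - 126*m + 84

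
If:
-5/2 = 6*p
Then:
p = -5/12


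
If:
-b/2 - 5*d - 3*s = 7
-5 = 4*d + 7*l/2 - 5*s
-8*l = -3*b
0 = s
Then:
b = 48/73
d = -107/73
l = 18/73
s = 0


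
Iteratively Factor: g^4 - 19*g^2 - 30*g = (g + 2)*(g^3 - 2*g^2 - 15*g) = (g - 5)*(g + 2)*(g^2 + 3*g) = (g - 5)*(g + 2)*(g + 3)*(g)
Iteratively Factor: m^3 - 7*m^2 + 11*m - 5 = (m - 5)*(m^2 - 2*m + 1) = (m - 5)*(m - 1)*(m - 1)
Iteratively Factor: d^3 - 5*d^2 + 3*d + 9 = (d - 3)*(d^2 - 2*d - 3) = (d - 3)^2*(d + 1)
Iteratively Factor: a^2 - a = (a)*(a - 1)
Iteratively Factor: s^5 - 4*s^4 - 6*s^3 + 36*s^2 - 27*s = (s - 3)*(s^4 - s^3 - 9*s^2 + 9*s) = (s - 3)^2*(s^3 + 2*s^2 - 3*s) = (s - 3)^2*(s - 1)*(s^2 + 3*s) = (s - 3)^2*(s - 1)*(s + 3)*(s)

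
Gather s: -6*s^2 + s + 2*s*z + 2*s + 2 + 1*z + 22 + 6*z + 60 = -6*s^2 + s*(2*z + 3) + 7*z + 84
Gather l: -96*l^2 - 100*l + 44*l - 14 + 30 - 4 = -96*l^2 - 56*l + 12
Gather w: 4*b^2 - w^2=4*b^2 - w^2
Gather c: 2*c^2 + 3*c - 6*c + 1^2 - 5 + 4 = 2*c^2 - 3*c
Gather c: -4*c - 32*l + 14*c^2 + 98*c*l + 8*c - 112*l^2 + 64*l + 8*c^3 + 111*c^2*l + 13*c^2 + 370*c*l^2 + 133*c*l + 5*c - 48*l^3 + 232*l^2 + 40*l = 8*c^3 + c^2*(111*l + 27) + c*(370*l^2 + 231*l + 9) - 48*l^3 + 120*l^2 + 72*l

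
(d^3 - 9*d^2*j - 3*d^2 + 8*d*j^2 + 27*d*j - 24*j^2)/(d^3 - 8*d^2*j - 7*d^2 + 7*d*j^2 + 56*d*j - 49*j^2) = (d^2 - 8*d*j - 3*d + 24*j)/(d^2 - 7*d*j - 7*d + 49*j)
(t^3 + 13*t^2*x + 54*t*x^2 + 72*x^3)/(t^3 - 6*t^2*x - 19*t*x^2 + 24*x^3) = (t^2 + 10*t*x + 24*x^2)/(t^2 - 9*t*x + 8*x^2)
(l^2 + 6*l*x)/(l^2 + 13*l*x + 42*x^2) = l/(l + 7*x)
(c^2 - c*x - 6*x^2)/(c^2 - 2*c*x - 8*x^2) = (-c + 3*x)/(-c + 4*x)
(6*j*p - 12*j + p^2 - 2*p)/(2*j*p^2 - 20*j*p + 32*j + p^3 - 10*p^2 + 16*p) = (6*j + p)/(2*j*p - 16*j + p^2 - 8*p)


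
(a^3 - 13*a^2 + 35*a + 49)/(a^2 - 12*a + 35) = (a^2 - 6*a - 7)/(a - 5)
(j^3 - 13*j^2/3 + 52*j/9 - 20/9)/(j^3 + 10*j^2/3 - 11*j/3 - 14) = (9*j^2 - 21*j + 10)/(3*(3*j^2 + 16*j + 21))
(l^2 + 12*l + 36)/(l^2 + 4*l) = (l^2 + 12*l + 36)/(l*(l + 4))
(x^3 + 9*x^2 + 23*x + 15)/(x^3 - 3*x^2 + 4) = (x^2 + 8*x + 15)/(x^2 - 4*x + 4)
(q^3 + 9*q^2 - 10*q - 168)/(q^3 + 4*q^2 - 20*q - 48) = (q + 7)/(q + 2)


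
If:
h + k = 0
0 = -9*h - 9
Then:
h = -1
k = 1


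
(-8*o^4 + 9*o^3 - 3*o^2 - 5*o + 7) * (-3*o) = 24*o^5 - 27*o^4 + 9*o^3 + 15*o^2 - 21*o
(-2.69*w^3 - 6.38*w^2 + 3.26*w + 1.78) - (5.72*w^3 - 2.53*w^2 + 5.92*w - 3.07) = -8.41*w^3 - 3.85*w^2 - 2.66*w + 4.85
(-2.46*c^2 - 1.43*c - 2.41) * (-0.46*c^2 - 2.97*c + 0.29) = 1.1316*c^4 + 7.964*c^3 + 4.6423*c^2 + 6.743*c - 0.6989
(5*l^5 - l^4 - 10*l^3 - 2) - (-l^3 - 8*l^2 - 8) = 5*l^5 - l^4 - 9*l^3 + 8*l^2 + 6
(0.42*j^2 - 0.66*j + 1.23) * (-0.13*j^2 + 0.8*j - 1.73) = -0.0546*j^4 + 0.4218*j^3 - 1.4145*j^2 + 2.1258*j - 2.1279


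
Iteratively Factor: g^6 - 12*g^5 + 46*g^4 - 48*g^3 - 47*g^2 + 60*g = (g)*(g^5 - 12*g^4 + 46*g^3 - 48*g^2 - 47*g + 60) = g*(g - 1)*(g^4 - 11*g^3 + 35*g^2 - 13*g - 60) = g*(g - 1)*(g + 1)*(g^3 - 12*g^2 + 47*g - 60) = g*(g - 5)*(g - 1)*(g + 1)*(g^2 - 7*g + 12) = g*(g - 5)*(g - 4)*(g - 1)*(g + 1)*(g - 3)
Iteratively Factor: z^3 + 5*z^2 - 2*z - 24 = (z + 3)*(z^2 + 2*z - 8) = (z + 3)*(z + 4)*(z - 2)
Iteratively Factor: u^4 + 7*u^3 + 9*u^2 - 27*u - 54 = (u + 3)*(u^3 + 4*u^2 - 3*u - 18) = (u - 2)*(u + 3)*(u^2 + 6*u + 9) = (u - 2)*(u + 3)^2*(u + 3)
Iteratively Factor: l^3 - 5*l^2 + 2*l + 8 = (l - 4)*(l^2 - l - 2) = (l - 4)*(l + 1)*(l - 2)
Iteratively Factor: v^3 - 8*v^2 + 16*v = (v)*(v^2 - 8*v + 16) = v*(v - 4)*(v - 4)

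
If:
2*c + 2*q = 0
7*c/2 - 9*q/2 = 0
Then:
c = 0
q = 0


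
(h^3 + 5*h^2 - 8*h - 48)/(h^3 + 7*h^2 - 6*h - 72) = (h + 4)/(h + 6)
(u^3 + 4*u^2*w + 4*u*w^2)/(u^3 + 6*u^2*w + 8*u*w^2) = (u + 2*w)/(u + 4*w)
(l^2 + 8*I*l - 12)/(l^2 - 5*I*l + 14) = (l + 6*I)/(l - 7*I)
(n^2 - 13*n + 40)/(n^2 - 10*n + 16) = (n - 5)/(n - 2)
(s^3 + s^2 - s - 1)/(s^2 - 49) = (s^3 + s^2 - s - 1)/(s^2 - 49)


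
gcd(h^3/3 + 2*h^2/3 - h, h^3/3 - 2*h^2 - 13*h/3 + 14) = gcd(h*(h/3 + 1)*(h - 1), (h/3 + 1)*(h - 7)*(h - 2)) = h + 3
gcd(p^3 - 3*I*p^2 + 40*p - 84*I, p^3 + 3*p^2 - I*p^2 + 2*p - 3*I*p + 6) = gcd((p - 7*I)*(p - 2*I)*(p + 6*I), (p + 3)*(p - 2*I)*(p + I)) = p - 2*I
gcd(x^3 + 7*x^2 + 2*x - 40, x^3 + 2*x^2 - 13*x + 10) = x^2 + 3*x - 10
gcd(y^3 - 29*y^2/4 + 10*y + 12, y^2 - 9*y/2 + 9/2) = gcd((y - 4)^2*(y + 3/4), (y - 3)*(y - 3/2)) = 1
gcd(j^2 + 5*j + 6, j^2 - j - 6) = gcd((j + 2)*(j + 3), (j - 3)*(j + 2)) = j + 2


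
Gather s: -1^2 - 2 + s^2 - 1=s^2 - 4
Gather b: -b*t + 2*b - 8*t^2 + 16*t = b*(2 - t) - 8*t^2 + 16*t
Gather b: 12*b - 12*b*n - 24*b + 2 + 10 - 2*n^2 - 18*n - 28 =b*(-12*n - 12) - 2*n^2 - 18*n - 16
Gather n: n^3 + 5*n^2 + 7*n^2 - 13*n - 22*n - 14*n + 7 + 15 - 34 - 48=n^3 + 12*n^2 - 49*n - 60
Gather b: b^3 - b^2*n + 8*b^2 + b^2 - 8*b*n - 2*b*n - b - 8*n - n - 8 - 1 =b^3 + b^2*(9 - n) + b*(-10*n - 1) - 9*n - 9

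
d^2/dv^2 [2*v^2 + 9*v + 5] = 4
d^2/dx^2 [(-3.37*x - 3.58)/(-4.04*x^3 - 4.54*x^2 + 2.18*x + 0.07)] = (330.022752*x^5 + 1072.043088*x^4 + 1248.88956*x^3 + 264.994944*x^2 - 200.091396*x + 35.274108)/(65.939264*x^9 + 222.300192*x^8 + 143.069328*x^7 - 149.759*x^6 - 84.904248*x^5 + 64.098276*x^4 - 6.14402*x^3 - 0.931266*x^2 - 0.032046*x - 0.000343)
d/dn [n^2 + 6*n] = 2*n + 6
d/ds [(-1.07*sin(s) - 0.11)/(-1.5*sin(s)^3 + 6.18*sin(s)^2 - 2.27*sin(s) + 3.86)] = (-3.21*sin(s)^3 + 6.1176*sin(s)^2 + 1.3596*sin(s) - 4.3799)*cos(s)/(2.25*sin(s)^6 - 18.54*sin(s)^5 + 45.0024*sin(s)^4 - 39.6372*sin(s)^3 + 52.8625*sin(s)^2 - 17.5244*sin(s) + 14.8996)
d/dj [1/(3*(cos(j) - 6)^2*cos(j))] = (cos(j) - 2)*sin(j)/((cos(j) - 6)^3*cos(j)^2)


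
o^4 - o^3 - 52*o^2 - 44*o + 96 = (o - 8)*(o - 1)*(o + 2)*(o + 6)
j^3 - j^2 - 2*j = j*(j - 2)*(j + 1)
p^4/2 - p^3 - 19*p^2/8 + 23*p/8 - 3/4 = (p/2 + 1)*(p - 3)*(p - 1/2)^2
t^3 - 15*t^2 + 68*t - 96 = (t - 8)*(t - 4)*(t - 3)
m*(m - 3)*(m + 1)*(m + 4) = m^4 + 2*m^3 - 11*m^2 - 12*m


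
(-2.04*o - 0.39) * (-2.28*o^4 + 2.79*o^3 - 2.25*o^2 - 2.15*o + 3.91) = 4.6512*o^5 - 4.8024*o^4 + 3.5019*o^3 + 5.2635*o^2 - 7.1379*o - 1.5249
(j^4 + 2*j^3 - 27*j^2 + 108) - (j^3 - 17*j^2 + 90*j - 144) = j^4 + j^3 - 10*j^2 - 90*j + 252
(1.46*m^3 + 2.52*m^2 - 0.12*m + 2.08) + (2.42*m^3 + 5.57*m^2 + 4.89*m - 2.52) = 3.88*m^3 + 8.09*m^2 + 4.77*m - 0.44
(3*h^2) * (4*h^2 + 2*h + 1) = 12*h^4 + 6*h^3 + 3*h^2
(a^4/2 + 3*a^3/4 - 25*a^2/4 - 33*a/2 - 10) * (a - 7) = a^5/2 - 11*a^4/4 - 23*a^3/2 + 109*a^2/4 + 211*a/2 + 70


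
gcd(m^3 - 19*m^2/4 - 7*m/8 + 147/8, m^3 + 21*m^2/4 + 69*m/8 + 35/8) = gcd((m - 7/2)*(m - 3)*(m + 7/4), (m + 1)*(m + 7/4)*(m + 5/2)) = m + 7/4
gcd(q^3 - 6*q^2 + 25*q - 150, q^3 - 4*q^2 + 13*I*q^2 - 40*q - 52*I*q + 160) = q + 5*I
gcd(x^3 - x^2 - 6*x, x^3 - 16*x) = x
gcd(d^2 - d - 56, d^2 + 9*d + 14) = d + 7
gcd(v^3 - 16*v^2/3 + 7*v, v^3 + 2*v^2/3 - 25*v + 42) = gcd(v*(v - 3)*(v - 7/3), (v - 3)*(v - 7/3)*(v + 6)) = v^2 - 16*v/3 + 7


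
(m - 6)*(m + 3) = m^2 - 3*m - 18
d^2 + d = d*(d + 1)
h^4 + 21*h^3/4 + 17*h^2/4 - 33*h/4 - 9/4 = (h - 1)*(h + 1/4)*(h + 3)^2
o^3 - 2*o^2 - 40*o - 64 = (o - 8)*(o + 2)*(o + 4)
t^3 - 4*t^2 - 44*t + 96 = (t - 8)*(t - 2)*(t + 6)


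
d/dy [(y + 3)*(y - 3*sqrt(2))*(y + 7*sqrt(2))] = 3*y^2 + 6*y + 8*sqrt(2)*y - 42 + 12*sqrt(2)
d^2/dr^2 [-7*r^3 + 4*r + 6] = -42*r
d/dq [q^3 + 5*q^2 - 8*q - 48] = 3*q^2 + 10*q - 8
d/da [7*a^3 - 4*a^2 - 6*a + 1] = 21*a^2 - 8*a - 6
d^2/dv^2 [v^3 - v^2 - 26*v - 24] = 6*v - 2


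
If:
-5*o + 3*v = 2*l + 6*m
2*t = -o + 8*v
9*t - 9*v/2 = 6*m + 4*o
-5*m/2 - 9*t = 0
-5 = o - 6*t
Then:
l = 1145/28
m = 1095/28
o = -1965/28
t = -1825/168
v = -965/84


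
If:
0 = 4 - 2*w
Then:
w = 2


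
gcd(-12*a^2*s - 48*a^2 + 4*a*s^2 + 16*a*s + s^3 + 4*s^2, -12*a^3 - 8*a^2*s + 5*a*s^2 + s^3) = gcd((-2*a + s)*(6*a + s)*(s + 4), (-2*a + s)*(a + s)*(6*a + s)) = -12*a^2 + 4*a*s + s^2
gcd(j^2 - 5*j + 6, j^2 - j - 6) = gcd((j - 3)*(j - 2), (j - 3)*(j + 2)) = j - 3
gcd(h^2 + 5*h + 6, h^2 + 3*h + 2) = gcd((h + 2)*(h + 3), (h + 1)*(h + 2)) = h + 2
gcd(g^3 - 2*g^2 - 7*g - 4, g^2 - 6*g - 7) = g + 1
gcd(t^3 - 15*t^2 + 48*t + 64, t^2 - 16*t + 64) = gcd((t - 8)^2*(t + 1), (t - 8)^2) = t^2 - 16*t + 64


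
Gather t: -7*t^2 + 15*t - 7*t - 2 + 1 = -7*t^2 + 8*t - 1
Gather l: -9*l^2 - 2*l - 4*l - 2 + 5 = -9*l^2 - 6*l + 3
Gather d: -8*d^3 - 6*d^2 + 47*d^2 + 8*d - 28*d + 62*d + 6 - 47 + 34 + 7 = -8*d^3 + 41*d^2 + 42*d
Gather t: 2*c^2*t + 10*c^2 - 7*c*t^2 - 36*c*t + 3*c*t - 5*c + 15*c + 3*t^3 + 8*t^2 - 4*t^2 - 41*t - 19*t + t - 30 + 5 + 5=10*c^2 + 10*c + 3*t^3 + t^2*(4 - 7*c) + t*(2*c^2 - 33*c - 59) - 20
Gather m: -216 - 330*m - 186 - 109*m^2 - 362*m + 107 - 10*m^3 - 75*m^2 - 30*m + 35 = -10*m^3 - 184*m^2 - 722*m - 260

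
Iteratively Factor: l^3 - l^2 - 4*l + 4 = (l - 2)*(l^2 + l - 2) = (l - 2)*(l + 2)*(l - 1)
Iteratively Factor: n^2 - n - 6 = (n - 3)*(n + 2)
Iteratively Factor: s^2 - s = (s - 1)*(s)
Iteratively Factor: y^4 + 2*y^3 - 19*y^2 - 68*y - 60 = (y + 2)*(y^3 - 19*y - 30) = (y - 5)*(y + 2)*(y^2 + 5*y + 6) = (y - 5)*(y + 2)*(y + 3)*(y + 2)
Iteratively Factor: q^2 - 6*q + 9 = (q - 3)*(q - 3)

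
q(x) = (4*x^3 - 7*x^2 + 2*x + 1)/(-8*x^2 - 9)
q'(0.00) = -0.22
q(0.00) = -0.11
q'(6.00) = -0.50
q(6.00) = -2.10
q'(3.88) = -0.48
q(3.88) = -1.06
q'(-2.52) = -0.63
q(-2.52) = 1.88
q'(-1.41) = -0.85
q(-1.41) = 1.08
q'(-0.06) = -0.33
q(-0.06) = -0.09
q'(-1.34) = -0.87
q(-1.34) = 1.02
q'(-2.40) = -0.64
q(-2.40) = 1.80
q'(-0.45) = -0.90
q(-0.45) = 0.16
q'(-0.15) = -0.49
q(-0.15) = -0.06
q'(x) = 16*x*(4*x^3 - 7*x^2 + 2*x + 1)/(-8*x^2 - 9)^2 + (12*x^2 - 14*x + 2)/(-8*x^2 - 9) = 2*(-16*x^4 - 46*x^2 + 71*x - 9)/(64*x^4 + 144*x^2 + 81)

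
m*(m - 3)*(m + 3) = m^3 - 9*m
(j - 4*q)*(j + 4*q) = j^2 - 16*q^2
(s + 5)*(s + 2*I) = s^2 + 5*s + 2*I*s + 10*I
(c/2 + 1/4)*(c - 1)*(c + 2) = c^3/2 + 3*c^2/4 - 3*c/4 - 1/2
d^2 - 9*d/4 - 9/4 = (d - 3)*(d + 3/4)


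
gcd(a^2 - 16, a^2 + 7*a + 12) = a + 4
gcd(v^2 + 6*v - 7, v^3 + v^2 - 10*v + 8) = v - 1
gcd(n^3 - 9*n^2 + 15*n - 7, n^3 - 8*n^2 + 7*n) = n^2 - 8*n + 7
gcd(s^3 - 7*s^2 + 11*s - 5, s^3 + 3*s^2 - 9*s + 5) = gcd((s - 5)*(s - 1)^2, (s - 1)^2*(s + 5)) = s^2 - 2*s + 1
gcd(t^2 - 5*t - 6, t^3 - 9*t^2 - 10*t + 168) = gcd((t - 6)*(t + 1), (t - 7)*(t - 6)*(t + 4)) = t - 6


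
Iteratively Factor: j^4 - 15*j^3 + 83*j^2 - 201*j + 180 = (j - 4)*(j^3 - 11*j^2 + 39*j - 45) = (j - 5)*(j - 4)*(j^2 - 6*j + 9) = (j - 5)*(j - 4)*(j - 3)*(j - 3)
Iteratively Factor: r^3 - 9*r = (r)*(r^2 - 9) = r*(r + 3)*(r - 3)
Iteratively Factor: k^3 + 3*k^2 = (k + 3)*(k^2) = k*(k + 3)*(k)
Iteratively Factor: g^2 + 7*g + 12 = (g + 3)*(g + 4)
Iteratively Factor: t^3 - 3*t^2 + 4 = (t - 2)*(t^2 - t - 2) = (t - 2)*(t + 1)*(t - 2)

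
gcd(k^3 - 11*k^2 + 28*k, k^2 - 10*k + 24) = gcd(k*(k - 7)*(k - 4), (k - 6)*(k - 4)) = k - 4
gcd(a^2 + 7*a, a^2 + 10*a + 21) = a + 7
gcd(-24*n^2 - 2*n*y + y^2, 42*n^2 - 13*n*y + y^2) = -6*n + y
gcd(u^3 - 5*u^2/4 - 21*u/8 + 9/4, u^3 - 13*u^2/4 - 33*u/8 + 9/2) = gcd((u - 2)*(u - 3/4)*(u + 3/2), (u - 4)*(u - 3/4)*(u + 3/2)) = u^2 + 3*u/4 - 9/8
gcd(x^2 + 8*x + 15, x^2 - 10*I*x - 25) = 1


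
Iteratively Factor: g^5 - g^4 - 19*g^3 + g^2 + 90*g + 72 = (g + 1)*(g^4 - 2*g^3 - 17*g^2 + 18*g + 72) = (g + 1)*(g + 3)*(g^3 - 5*g^2 - 2*g + 24) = (g + 1)*(g + 2)*(g + 3)*(g^2 - 7*g + 12) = (g - 3)*(g + 1)*(g + 2)*(g + 3)*(g - 4)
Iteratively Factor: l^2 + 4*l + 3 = (l + 3)*(l + 1)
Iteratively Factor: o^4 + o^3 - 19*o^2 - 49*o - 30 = (o + 1)*(o^3 - 19*o - 30) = (o + 1)*(o + 3)*(o^2 - 3*o - 10) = (o - 5)*(o + 1)*(o + 3)*(o + 2)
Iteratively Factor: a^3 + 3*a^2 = (a)*(a^2 + 3*a) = a^2*(a + 3)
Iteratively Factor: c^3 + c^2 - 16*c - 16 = (c - 4)*(c^2 + 5*c + 4) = (c - 4)*(c + 4)*(c + 1)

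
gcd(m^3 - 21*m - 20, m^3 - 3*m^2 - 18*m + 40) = m^2 - m - 20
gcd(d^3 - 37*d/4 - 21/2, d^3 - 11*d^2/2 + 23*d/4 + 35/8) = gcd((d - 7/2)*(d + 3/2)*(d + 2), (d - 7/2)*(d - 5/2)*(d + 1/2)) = d - 7/2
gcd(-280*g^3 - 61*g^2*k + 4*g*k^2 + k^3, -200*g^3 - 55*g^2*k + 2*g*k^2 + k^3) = 40*g^2 + 3*g*k - k^2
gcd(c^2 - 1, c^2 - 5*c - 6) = c + 1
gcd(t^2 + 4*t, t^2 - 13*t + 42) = 1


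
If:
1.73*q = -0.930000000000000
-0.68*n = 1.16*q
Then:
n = 0.92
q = -0.54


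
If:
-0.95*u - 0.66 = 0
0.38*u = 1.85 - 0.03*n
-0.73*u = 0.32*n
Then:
No Solution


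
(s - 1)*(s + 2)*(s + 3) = s^3 + 4*s^2 + s - 6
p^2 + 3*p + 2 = (p + 1)*(p + 2)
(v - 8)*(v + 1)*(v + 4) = v^3 - 3*v^2 - 36*v - 32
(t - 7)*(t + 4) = t^2 - 3*t - 28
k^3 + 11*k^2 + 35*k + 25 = (k + 1)*(k + 5)^2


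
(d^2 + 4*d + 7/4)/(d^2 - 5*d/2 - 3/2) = (d + 7/2)/(d - 3)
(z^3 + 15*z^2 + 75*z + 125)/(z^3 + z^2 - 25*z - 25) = (z^2 + 10*z + 25)/(z^2 - 4*z - 5)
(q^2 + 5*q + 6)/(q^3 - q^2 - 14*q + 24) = (q^2 + 5*q + 6)/(q^3 - q^2 - 14*q + 24)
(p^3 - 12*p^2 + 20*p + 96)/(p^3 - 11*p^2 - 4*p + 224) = (p^2 - 4*p - 12)/(p^2 - 3*p - 28)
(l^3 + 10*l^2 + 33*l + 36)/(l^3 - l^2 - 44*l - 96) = (l + 3)/(l - 8)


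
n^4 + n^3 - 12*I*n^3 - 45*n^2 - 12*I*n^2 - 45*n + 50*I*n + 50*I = (n + 1)*(n - 5*I)^2*(n - 2*I)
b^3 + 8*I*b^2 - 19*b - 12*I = (b + I)*(b + 3*I)*(b + 4*I)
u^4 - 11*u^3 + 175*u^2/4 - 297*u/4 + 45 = (u - 4)*(u - 3)*(u - 5/2)*(u - 3/2)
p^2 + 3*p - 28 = (p - 4)*(p + 7)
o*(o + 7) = o^2 + 7*o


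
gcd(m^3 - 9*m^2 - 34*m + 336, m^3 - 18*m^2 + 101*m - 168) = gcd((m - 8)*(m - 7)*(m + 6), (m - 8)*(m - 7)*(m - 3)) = m^2 - 15*m + 56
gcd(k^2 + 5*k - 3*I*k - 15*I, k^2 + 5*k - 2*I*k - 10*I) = k + 5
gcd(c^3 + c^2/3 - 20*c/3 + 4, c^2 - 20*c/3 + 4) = c - 2/3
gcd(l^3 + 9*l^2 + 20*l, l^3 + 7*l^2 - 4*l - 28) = 1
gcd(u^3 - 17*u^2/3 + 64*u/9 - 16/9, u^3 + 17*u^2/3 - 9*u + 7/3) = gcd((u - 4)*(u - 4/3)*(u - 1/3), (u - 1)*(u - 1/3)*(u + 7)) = u - 1/3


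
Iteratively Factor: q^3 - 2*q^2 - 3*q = (q + 1)*(q^2 - 3*q) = q*(q + 1)*(q - 3)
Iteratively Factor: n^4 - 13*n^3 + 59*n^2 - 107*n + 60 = (n - 3)*(n^3 - 10*n^2 + 29*n - 20) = (n - 4)*(n - 3)*(n^2 - 6*n + 5) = (n - 5)*(n - 4)*(n - 3)*(n - 1)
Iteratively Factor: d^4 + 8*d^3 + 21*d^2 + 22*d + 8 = (d + 1)*(d^3 + 7*d^2 + 14*d + 8) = (d + 1)^2*(d^2 + 6*d + 8) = (d + 1)^2*(d + 4)*(d + 2)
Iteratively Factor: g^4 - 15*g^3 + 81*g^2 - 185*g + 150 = (g - 5)*(g^3 - 10*g^2 + 31*g - 30) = (g - 5)*(g - 2)*(g^2 - 8*g + 15) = (g - 5)*(g - 3)*(g - 2)*(g - 5)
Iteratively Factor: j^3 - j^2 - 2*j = (j - 2)*(j^2 + j) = j*(j - 2)*(j + 1)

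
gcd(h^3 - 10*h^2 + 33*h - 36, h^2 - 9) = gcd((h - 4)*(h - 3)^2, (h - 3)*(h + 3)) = h - 3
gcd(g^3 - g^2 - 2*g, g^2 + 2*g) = g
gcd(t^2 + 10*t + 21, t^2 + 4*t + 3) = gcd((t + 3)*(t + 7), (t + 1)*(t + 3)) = t + 3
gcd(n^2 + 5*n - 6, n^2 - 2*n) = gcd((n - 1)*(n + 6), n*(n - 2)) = 1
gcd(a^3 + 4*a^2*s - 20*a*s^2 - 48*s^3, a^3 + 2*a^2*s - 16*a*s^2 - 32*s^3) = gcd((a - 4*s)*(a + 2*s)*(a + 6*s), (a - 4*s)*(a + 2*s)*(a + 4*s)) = -a^2 + 2*a*s + 8*s^2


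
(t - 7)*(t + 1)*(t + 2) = t^3 - 4*t^2 - 19*t - 14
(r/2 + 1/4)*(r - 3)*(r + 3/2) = r^3/2 - r^2/2 - 21*r/8 - 9/8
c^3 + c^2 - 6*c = c*(c - 2)*(c + 3)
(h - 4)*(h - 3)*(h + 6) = h^3 - h^2 - 30*h + 72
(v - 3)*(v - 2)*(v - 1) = v^3 - 6*v^2 + 11*v - 6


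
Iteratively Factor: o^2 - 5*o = (o - 5)*(o)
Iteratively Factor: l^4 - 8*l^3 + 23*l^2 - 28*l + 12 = (l - 2)*(l^3 - 6*l^2 + 11*l - 6) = (l - 2)^2*(l^2 - 4*l + 3) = (l - 2)^2*(l - 1)*(l - 3)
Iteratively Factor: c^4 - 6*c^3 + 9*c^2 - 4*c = (c)*(c^3 - 6*c^2 + 9*c - 4) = c*(c - 1)*(c^2 - 5*c + 4) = c*(c - 1)^2*(c - 4)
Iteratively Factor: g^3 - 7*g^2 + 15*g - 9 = (g - 1)*(g^2 - 6*g + 9) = (g - 3)*(g - 1)*(g - 3)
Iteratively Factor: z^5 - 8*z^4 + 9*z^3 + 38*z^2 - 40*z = (z + 2)*(z^4 - 10*z^3 + 29*z^2 - 20*z) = (z - 4)*(z + 2)*(z^3 - 6*z^2 + 5*z) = (z - 4)*(z - 1)*(z + 2)*(z^2 - 5*z) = z*(z - 4)*(z - 1)*(z + 2)*(z - 5)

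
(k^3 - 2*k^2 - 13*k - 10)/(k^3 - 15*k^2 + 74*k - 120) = (k^2 + 3*k + 2)/(k^2 - 10*k + 24)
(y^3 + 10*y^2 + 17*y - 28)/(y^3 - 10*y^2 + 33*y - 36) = (y^3 + 10*y^2 + 17*y - 28)/(y^3 - 10*y^2 + 33*y - 36)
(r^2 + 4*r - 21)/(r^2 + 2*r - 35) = (r - 3)/(r - 5)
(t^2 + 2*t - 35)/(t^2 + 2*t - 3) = (t^2 + 2*t - 35)/(t^2 + 2*t - 3)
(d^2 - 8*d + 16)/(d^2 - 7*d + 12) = (d - 4)/(d - 3)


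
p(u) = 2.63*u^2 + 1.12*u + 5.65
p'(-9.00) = -46.22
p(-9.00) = 208.60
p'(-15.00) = -77.78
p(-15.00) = 580.60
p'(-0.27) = -0.30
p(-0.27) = 5.54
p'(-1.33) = -5.88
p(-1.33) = 8.81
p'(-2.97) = -14.50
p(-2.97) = 25.52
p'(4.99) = 27.37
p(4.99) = 76.73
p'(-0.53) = -1.67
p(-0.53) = 5.80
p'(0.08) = 1.54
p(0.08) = 5.76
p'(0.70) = 4.80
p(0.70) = 7.72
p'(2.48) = 14.16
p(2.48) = 24.60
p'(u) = 5.26*u + 1.12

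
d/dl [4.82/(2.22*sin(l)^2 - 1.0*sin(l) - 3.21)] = (4.82 - 21.4008*sin(l))*cos(l)/(-2.22*sin(l)^2 + 1.0*sin(l) + 3.21)^2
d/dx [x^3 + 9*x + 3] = 3*x^2 + 9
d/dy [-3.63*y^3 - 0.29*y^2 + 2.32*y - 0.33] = -10.89*y^2 - 0.58*y + 2.32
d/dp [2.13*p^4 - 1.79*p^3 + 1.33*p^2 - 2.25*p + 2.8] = 8.52*p^3 - 5.37*p^2 + 2.66*p - 2.25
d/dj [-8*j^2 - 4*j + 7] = -16*j - 4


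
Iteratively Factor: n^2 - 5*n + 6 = (n - 2)*(n - 3)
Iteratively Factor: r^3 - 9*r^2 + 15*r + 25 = (r + 1)*(r^2 - 10*r + 25) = (r - 5)*(r + 1)*(r - 5)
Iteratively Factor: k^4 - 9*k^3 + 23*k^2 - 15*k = (k - 5)*(k^3 - 4*k^2 + 3*k) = (k - 5)*(k - 1)*(k^2 - 3*k) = k*(k - 5)*(k - 1)*(k - 3)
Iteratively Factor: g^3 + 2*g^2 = (g)*(g^2 + 2*g) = g*(g + 2)*(g)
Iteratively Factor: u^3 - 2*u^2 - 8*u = (u - 4)*(u^2 + 2*u) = (u - 4)*(u + 2)*(u)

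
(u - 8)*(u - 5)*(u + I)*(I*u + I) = I*u^4 - u^3 - 12*I*u^3 + 12*u^2 + 27*I*u^2 - 27*u + 40*I*u - 40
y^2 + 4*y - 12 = (y - 2)*(y + 6)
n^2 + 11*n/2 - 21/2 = (n - 3/2)*(n + 7)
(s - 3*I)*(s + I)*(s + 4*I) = s^3 + 2*I*s^2 + 11*s + 12*I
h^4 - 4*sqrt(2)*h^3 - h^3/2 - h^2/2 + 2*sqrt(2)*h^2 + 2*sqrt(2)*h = h*(h - 1)*(h + 1/2)*(h - 4*sqrt(2))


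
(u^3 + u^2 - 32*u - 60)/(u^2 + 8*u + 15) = (u^2 - 4*u - 12)/(u + 3)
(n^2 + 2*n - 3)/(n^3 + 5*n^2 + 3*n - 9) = 1/(n + 3)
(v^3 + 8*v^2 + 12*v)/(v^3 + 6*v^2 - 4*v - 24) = v/(v - 2)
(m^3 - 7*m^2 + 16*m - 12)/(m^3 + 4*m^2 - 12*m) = (m^2 - 5*m + 6)/(m*(m + 6))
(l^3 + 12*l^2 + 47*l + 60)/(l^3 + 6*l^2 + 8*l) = (l^2 + 8*l + 15)/(l*(l + 2))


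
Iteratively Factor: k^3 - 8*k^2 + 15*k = (k - 3)*(k^2 - 5*k) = (k - 5)*(k - 3)*(k)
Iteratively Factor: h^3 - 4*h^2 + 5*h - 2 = (h - 2)*(h^2 - 2*h + 1) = (h - 2)*(h - 1)*(h - 1)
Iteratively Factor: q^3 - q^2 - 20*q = (q - 5)*(q^2 + 4*q) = q*(q - 5)*(q + 4)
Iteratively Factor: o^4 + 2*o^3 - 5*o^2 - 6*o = (o + 3)*(o^3 - o^2 - 2*o) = (o - 2)*(o + 3)*(o^2 + o) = (o - 2)*(o + 1)*(o + 3)*(o)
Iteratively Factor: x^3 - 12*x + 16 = (x - 2)*(x^2 + 2*x - 8) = (x - 2)^2*(x + 4)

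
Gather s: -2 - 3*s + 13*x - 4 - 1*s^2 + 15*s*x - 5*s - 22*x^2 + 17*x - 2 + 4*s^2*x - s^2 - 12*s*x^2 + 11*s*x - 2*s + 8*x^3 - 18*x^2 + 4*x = s^2*(4*x - 2) + s*(-12*x^2 + 26*x - 10) + 8*x^3 - 40*x^2 + 34*x - 8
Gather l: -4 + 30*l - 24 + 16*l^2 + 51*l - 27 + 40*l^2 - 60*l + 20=56*l^2 + 21*l - 35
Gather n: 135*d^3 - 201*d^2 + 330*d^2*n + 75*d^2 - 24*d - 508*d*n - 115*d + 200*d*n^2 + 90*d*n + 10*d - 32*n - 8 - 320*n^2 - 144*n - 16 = 135*d^3 - 126*d^2 - 129*d + n^2*(200*d - 320) + n*(330*d^2 - 418*d - 176) - 24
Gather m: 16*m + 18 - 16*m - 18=0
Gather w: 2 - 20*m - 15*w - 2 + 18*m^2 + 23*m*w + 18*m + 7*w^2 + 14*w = 18*m^2 - 2*m + 7*w^2 + w*(23*m - 1)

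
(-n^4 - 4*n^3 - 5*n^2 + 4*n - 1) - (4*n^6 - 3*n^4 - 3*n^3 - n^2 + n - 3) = -4*n^6 + 2*n^4 - n^3 - 4*n^2 + 3*n + 2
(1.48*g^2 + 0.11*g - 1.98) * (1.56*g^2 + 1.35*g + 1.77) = 2.3088*g^4 + 2.1696*g^3 - 0.3207*g^2 - 2.4783*g - 3.5046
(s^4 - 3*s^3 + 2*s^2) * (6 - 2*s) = -2*s^5 + 12*s^4 - 22*s^3 + 12*s^2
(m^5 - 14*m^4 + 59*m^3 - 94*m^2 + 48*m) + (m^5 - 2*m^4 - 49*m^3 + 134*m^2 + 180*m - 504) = 2*m^5 - 16*m^4 + 10*m^3 + 40*m^2 + 228*m - 504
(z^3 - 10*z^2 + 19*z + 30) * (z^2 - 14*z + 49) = z^5 - 24*z^4 + 208*z^3 - 726*z^2 + 511*z + 1470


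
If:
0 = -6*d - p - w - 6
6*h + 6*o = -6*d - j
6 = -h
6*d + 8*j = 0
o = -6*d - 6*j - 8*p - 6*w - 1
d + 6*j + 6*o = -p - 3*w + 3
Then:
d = -16/71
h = -6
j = 12/71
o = 440/71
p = 1493/142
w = -2153/142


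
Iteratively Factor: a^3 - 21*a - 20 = (a + 1)*(a^2 - a - 20) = (a - 5)*(a + 1)*(a + 4)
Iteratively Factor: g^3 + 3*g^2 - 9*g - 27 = (g - 3)*(g^2 + 6*g + 9) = (g - 3)*(g + 3)*(g + 3)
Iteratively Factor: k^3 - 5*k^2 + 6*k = (k - 3)*(k^2 - 2*k) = (k - 3)*(k - 2)*(k)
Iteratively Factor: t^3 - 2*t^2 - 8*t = (t - 4)*(t^2 + 2*t) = t*(t - 4)*(t + 2)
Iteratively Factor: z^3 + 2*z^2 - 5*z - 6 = (z + 1)*(z^2 + z - 6) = (z + 1)*(z + 3)*(z - 2)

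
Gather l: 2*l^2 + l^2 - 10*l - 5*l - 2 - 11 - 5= 3*l^2 - 15*l - 18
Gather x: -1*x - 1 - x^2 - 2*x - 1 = -x^2 - 3*x - 2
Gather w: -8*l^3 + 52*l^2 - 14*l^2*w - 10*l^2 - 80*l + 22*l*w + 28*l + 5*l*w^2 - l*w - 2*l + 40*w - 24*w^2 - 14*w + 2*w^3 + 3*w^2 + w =-8*l^3 + 42*l^2 - 54*l + 2*w^3 + w^2*(5*l - 21) + w*(-14*l^2 + 21*l + 27)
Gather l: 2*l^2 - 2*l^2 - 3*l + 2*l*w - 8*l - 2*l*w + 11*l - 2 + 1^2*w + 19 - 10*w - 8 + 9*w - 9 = 0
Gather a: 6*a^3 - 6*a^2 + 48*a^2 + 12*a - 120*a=6*a^3 + 42*a^2 - 108*a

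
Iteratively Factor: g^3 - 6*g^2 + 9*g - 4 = (g - 1)*(g^2 - 5*g + 4) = (g - 4)*(g - 1)*(g - 1)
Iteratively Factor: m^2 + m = (m)*(m + 1)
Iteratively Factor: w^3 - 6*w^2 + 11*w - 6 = (w - 2)*(w^2 - 4*w + 3) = (w - 3)*(w - 2)*(w - 1)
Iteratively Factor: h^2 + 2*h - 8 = (h + 4)*(h - 2)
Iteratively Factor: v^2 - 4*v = (v - 4)*(v)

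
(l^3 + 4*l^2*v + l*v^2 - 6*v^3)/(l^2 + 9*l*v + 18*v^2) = (l^2 + l*v - 2*v^2)/(l + 6*v)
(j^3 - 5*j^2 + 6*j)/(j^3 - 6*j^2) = (j^2 - 5*j + 6)/(j*(j - 6))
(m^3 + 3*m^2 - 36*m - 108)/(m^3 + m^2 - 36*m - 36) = (m + 3)/(m + 1)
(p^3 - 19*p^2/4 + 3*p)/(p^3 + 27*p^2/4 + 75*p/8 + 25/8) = 2*p*(4*p^2 - 19*p + 12)/(8*p^3 + 54*p^2 + 75*p + 25)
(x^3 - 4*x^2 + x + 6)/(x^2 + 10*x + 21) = (x^3 - 4*x^2 + x + 6)/(x^2 + 10*x + 21)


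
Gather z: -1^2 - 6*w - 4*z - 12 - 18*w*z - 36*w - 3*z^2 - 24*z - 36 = -42*w - 3*z^2 + z*(-18*w - 28) - 49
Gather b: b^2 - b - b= b^2 - 2*b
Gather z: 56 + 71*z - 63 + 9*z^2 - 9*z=9*z^2 + 62*z - 7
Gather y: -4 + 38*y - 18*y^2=-18*y^2 + 38*y - 4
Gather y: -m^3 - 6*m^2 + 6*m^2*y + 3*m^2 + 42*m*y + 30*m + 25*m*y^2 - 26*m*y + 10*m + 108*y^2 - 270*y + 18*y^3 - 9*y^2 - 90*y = -m^3 - 3*m^2 + 40*m + 18*y^3 + y^2*(25*m + 99) + y*(6*m^2 + 16*m - 360)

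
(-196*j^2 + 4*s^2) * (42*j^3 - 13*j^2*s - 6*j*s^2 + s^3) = -8232*j^5 + 2548*j^4*s + 1344*j^3*s^2 - 248*j^2*s^3 - 24*j*s^4 + 4*s^5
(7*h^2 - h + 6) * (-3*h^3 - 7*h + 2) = -21*h^5 + 3*h^4 - 67*h^3 + 21*h^2 - 44*h + 12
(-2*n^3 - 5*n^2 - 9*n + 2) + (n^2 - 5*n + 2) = -2*n^3 - 4*n^2 - 14*n + 4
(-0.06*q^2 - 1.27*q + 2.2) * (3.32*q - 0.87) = -0.1992*q^3 - 4.1642*q^2 + 8.4089*q - 1.914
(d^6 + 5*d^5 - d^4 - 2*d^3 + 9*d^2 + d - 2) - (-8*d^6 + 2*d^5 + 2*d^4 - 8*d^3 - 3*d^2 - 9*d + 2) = 9*d^6 + 3*d^5 - 3*d^4 + 6*d^3 + 12*d^2 + 10*d - 4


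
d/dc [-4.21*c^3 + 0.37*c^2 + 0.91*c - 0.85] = -12.63*c^2 + 0.74*c + 0.91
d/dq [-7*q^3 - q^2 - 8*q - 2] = -21*q^2 - 2*q - 8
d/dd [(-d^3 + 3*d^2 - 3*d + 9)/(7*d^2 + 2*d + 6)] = (-7*d^4 - 4*d^3 + 9*d^2 - 90*d - 36)/(49*d^4 + 28*d^3 + 88*d^2 + 24*d + 36)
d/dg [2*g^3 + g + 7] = 6*g^2 + 1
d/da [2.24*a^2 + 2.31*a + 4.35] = 4.48*a + 2.31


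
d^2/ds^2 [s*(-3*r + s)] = 2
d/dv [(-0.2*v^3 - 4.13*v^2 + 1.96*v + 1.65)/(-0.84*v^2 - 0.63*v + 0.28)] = (0.168*v^4 + 0.252*v^3 + 4.0803*v^2 + 0.4592*v + 1.5883)/(0.7056*v^4 + 1.0584*v^3 - 0.0735*v^2 - 0.3528*v + 0.0784)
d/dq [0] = 0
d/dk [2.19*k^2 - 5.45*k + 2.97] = 4.38*k - 5.45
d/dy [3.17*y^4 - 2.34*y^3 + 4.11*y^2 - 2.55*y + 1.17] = 12.68*y^3 - 7.02*y^2 + 8.22*y - 2.55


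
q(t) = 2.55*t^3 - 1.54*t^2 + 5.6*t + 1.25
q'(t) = 7.65*t^2 - 3.08*t + 5.6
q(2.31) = 37.40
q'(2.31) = 39.31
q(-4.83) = -349.05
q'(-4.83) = 198.94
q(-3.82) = -184.76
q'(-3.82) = 129.00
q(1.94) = 24.94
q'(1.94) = 28.42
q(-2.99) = -97.43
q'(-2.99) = 83.20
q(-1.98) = -35.67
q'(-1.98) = 41.69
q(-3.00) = -98.26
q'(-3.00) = 83.69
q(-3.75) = -175.88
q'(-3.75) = 124.73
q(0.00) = 1.25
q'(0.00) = 5.60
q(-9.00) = -2032.84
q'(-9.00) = 652.97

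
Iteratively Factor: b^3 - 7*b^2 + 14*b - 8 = (b - 2)*(b^2 - 5*b + 4) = (b - 4)*(b - 2)*(b - 1)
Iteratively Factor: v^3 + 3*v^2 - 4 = (v + 2)*(v^2 + v - 2) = (v + 2)^2*(v - 1)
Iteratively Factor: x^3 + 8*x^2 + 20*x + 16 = (x + 4)*(x^2 + 4*x + 4) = (x + 2)*(x + 4)*(x + 2)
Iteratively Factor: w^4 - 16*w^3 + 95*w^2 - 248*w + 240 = (w - 4)*(w^3 - 12*w^2 + 47*w - 60) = (w - 4)*(w - 3)*(w^2 - 9*w + 20) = (w - 4)^2*(w - 3)*(w - 5)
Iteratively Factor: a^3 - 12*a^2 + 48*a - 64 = (a - 4)*(a^2 - 8*a + 16) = (a - 4)^2*(a - 4)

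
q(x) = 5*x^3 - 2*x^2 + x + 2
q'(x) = 15*x^2 - 4*x + 1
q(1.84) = 28.22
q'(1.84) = 44.42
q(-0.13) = 1.83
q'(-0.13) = 1.77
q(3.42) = 182.04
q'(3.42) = 162.77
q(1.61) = 19.29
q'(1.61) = 33.44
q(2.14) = 43.98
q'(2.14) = 61.13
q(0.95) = 5.43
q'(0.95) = 10.74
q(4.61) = 453.97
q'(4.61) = 301.34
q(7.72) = 2191.02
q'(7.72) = 864.10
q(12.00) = 8366.00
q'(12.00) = 2113.00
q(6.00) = 1016.00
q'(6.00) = 517.00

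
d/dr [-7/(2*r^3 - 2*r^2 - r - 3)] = 7*(6*r^2 - 4*r - 1)/(-2*r^3 + 2*r^2 + r + 3)^2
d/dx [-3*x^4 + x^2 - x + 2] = -12*x^3 + 2*x - 1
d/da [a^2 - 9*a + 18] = 2*a - 9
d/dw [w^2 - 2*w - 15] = 2*w - 2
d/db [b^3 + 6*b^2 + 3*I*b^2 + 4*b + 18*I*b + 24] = 3*b^2 + 6*b*(2 + I) + 4 + 18*I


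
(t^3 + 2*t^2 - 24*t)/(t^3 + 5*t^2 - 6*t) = (t - 4)/(t - 1)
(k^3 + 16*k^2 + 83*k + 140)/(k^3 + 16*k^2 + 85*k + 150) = (k^2 + 11*k + 28)/(k^2 + 11*k + 30)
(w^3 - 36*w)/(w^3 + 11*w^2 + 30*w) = (w - 6)/(w + 5)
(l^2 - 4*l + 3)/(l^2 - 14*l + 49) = (l^2 - 4*l + 3)/(l^2 - 14*l + 49)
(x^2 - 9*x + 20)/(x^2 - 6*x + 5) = (x - 4)/(x - 1)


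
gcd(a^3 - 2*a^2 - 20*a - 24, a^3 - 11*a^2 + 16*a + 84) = a^2 - 4*a - 12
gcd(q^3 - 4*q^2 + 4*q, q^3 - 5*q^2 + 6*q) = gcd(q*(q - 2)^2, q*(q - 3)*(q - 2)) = q^2 - 2*q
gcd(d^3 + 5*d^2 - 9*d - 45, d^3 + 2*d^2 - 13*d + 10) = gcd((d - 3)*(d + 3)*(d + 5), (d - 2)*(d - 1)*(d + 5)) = d + 5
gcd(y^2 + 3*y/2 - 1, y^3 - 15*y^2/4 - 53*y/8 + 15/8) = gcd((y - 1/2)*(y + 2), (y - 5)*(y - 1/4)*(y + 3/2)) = 1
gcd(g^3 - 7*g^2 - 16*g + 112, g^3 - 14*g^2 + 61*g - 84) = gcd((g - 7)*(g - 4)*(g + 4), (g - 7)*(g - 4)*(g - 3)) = g^2 - 11*g + 28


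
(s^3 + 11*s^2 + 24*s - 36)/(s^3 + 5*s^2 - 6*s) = (s + 6)/s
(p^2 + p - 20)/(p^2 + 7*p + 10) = (p - 4)/(p + 2)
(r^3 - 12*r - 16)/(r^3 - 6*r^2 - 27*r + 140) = (r^2 + 4*r + 4)/(r^2 - 2*r - 35)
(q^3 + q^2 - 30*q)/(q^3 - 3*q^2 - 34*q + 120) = q/(q - 4)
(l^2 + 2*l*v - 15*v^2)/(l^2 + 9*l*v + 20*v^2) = (l - 3*v)/(l + 4*v)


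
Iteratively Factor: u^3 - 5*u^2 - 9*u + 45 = (u + 3)*(u^2 - 8*u + 15) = (u - 5)*(u + 3)*(u - 3)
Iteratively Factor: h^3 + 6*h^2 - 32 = (h + 4)*(h^2 + 2*h - 8) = (h + 4)^2*(h - 2)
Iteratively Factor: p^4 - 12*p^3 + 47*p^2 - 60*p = (p - 3)*(p^3 - 9*p^2 + 20*p) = p*(p - 3)*(p^2 - 9*p + 20) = p*(p - 4)*(p - 3)*(p - 5)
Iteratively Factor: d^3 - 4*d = (d)*(d^2 - 4) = d*(d - 2)*(d + 2)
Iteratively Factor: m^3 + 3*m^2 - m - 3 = (m + 3)*(m^2 - 1) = (m + 1)*(m + 3)*(m - 1)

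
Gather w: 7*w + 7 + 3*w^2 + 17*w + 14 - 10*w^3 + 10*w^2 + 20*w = -10*w^3 + 13*w^2 + 44*w + 21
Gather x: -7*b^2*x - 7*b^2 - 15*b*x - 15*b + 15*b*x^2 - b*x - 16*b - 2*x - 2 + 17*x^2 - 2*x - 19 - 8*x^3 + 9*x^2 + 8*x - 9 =-7*b^2 - 31*b - 8*x^3 + x^2*(15*b + 26) + x*(-7*b^2 - 16*b + 4) - 30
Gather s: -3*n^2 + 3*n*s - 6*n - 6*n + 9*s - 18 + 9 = -3*n^2 - 12*n + s*(3*n + 9) - 9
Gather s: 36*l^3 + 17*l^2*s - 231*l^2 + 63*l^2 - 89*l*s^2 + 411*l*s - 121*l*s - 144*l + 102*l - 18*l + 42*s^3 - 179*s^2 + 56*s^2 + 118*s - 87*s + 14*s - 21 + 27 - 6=36*l^3 - 168*l^2 - 60*l + 42*s^3 + s^2*(-89*l - 123) + s*(17*l^2 + 290*l + 45)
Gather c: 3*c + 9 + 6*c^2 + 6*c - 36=6*c^2 + 9*c - 27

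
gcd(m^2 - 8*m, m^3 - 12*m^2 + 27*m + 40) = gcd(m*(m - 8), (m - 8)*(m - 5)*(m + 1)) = m - 8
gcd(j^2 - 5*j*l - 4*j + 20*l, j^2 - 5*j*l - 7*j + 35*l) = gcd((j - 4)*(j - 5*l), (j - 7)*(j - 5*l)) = j - 5*l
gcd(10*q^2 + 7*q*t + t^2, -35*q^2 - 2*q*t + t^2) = 5*q + t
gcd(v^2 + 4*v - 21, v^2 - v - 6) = v - 3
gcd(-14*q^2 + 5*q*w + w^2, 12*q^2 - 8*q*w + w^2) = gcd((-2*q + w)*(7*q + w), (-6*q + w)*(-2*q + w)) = 2*q - w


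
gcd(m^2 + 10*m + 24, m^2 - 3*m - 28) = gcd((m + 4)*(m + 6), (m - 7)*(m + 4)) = m + 4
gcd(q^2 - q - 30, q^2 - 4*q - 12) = q - 6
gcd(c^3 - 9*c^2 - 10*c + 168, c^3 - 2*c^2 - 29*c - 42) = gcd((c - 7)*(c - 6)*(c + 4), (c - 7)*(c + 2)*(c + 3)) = c - 7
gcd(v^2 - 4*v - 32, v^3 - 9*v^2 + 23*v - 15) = 1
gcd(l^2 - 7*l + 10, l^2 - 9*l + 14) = l - 2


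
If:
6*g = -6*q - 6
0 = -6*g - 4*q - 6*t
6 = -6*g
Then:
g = -1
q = 0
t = 1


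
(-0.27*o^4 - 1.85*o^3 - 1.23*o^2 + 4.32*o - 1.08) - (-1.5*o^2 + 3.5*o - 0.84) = -0.27*o^4 - 1.85*o^3 + 0.27*o^2 + 0.82*o - 0.24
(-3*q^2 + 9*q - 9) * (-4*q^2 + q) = 12*q^4 - 39*q^3 + 45*q^2 - 9*q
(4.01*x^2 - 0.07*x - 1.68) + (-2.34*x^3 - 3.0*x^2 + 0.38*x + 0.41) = -2.34*x^3 + 1.01*x^2 + 0.31*x - 1.27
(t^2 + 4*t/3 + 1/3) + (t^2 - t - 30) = 2*t^2 + t/3 - 89/3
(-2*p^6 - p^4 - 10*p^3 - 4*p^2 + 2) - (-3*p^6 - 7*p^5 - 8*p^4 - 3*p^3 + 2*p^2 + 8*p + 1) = p^6 + 7*p^5 + 7*p^4 - 7*p^3 - 6*p^2 - 8*p + 1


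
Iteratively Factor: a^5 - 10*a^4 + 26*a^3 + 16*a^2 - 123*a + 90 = (a + 2)*(a^4 - 12*a^3 + 50*a^2 - 84*a + 45) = (a - 3)*(a + 2)*(a^3 - 9*a^2 + 23*a - 15) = (a - 3)^2*(a + 2)*(a^2 - 6*a + 5) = (a - 5)*(a - 3)^2*(a + 2)*(a - 1)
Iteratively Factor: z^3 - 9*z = (z - 3)*(z^2 + 3*z) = (z - 3)*(z + 3)*(z)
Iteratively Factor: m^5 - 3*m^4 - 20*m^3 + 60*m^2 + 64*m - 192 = (m - 2)*(m^4 - m^3 - 22*m^2 + 16*m + 96) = (m - 2)*(m + 2)*(m^3 - 3*m^2 - 16*m + 48) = (m - 3)*(m - 2)*(m + 2)*(m^2 - 16) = (m - 4)*(m - 3)*(m - 2)*(m + 2)*(m + 4)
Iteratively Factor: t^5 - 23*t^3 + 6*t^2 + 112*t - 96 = (t - 1)*(t^4 + t^3 - 22*t^2 - 16*t + 96) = (t - 1)*(t + 3)*(t^3 - 2*t^2 - 16*t + 32) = (t - 2)*(t - 1)*(t + 3)*(t^2 - 16) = (t - 2)*(t - 1)*(t + 3)*(t + 4)*(t - 4)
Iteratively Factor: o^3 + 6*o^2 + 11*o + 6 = (o + 2)*(o^2 + 4*o + 3) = (o + 1)*(o + 2)*(o + 3)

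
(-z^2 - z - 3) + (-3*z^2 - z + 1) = -4*z^2 - 2*z - 2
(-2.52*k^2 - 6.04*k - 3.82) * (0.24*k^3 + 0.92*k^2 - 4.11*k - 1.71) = -0.6048*k^5 - 3.768*k^4 + 3.8836*k^3 + 25.6192*k^2 + 26.0286*k + 6.5322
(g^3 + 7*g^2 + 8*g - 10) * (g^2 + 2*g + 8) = g^5 + 9*g^4 + 30*g^3 + 62*g^2 + 44*g - 80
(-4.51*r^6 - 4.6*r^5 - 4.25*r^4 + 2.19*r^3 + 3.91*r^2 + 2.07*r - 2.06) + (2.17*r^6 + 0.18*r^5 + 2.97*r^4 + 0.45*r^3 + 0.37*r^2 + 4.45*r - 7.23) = -2.34*r^6 - 4.42*r^5 - 1.28*r^4 + 2.64*r^3 + 4.28*r^2 + 6.52*r - 9.29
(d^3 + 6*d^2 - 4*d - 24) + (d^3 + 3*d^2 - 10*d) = 2*d^3 + 9*d^2 - 14*d - 24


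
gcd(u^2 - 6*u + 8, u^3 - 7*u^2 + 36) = 1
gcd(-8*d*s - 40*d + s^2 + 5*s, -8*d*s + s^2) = -8*d + s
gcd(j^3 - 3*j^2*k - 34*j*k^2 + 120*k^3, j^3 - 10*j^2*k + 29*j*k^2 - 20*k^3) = j^2 - 9*j*k + 20*k^2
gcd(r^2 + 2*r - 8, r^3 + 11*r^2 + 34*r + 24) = r + 4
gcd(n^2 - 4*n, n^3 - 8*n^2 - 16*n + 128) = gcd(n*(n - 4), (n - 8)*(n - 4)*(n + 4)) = n - 4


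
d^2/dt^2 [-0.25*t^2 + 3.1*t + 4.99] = -0.500000000000000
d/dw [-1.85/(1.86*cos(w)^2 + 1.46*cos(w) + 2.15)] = -(6.882*cos(w) + 2.701)*sin(w)/(1.86*cos(w)^2 + 1.46*cos(w) + 2.15)^2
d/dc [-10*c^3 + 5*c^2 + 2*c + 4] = -30*c^2 + 10*c + 2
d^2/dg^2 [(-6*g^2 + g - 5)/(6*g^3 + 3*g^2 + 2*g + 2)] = 6*(-72*g^6 + 36*g^5 - 270*g^4 - 61*g^3 - 93*g^2 + 24*g - 6)/(216*g^9 + 324*g^8 + 378*g^7 + 459*g^6 + 342*g^5 + 234*g^4 + 152*g^3 + 60*g^2 + 24*g + 8)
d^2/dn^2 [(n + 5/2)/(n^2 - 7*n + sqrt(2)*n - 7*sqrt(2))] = ((2*n + 5)*(2*n - 7 + sqrt(2))^2 + (-6*n - 2*sqrt(2) + 9)*(n^2 - 7*n + sqrt(2)*n - 7*sqrt(2)))/(n^2 - 7*n + sqrt(2)*n - 7*sqrt(2))^3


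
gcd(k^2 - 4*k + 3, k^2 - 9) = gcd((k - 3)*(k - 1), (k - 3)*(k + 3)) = k - 3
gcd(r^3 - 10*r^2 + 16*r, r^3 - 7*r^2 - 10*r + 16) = r - 8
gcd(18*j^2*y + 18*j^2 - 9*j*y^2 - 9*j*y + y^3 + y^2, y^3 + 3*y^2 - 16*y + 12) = 1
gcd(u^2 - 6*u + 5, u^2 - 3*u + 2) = u - 1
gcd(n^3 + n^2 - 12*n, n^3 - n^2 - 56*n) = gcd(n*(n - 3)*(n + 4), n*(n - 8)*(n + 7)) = n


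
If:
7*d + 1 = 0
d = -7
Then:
No Solution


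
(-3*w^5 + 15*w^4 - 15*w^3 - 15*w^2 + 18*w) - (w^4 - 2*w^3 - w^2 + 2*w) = -3*w^5 + 14*w^4 - 13*w^3 - 14*w^2 + 16*w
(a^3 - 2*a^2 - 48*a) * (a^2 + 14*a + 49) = a^5 + 12*a^4 - 27*a^3 - 770*a^2 - 2352*a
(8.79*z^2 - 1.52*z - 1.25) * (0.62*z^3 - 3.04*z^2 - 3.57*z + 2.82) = 5.4498*z^5 - 27.664*z^4 - 27.5345*z^3 + 34.0142*z^2 + 0.1761*z - 3.525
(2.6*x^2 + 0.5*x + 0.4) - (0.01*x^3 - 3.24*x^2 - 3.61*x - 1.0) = -0.01*x^3 + 5.84*x^2 + 4.11*x + 1.4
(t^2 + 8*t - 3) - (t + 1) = t^2 + 7*t - 4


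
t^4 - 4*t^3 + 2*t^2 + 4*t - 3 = (t - 3)*(t - 1)^2*(t + 1)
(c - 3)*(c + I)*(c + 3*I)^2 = c^4 - 3*c^3 + 7*I*c^3 - 15*c^2 - 21*I*c^2 + 45*c - 9*I*c + 27*I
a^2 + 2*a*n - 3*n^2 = (a - n)*(a + 3*n)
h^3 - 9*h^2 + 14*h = h*(h - 7)*(h - 2)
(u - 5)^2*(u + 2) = u^3 - 8*u^2 + 5*u + 50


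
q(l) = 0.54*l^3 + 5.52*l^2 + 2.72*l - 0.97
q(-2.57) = 19.33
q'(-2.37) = -14.35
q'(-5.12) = -11.34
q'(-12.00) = 103.52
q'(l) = 1.62*l^2 + 11.04*l + 2.72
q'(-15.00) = 201.62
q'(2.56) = 41.60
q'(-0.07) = 1.96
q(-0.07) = -1.13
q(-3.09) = 27.40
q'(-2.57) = -14.95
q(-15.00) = -622.27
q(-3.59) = 35.42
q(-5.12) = 57.33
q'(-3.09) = -15.93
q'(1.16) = 17.71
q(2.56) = 51.23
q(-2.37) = 16.40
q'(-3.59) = -16.03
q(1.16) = 10.46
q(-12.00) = -171.85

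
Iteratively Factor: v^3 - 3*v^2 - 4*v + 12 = (v - 3)*(v^2 - 4) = (v - 3)*(v + 2)*(v - 2)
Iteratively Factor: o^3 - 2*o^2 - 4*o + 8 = (o + 2)*(o^2 - 4*o + 4) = (o - 2)*(o + 2)*(o - 2)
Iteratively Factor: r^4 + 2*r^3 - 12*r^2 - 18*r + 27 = (r - 1)*(r^3 + 3*r^2 - 9*r - 27) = (r - 1)*(r + 3)*(r^2 - 9) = (r - 3)*(r - 1)*(r + 3)*(r + 3)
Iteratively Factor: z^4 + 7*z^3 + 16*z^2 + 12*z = (z + 2)*(z^3 + 5*z^2 + 6*z) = z*(z + 2)*(z^2 + 5*z + 6) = z*(z + 2)*(z + 3)*(z + 2)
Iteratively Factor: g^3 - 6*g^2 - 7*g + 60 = (g - 4)*(g^2 - 2*g - 15) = (g - 4)*(g + 3)*(g - 5)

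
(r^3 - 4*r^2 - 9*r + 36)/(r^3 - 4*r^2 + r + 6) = (r^2 - r - 12)/(r^2 - r - 2)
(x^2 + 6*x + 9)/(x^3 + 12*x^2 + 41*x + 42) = (x + 3)/(x^2 + 9*x + 14)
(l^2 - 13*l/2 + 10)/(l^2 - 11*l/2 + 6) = (2*l - 5)/(2*l - 3)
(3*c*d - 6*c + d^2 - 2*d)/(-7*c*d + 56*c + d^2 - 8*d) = (-3*c*d + 6*c - d^2 + 2*d)/(7*c*d - 56*c - d^2 + 8*d)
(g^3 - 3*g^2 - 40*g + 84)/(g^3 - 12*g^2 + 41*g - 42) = (g + 6)/(g - 3)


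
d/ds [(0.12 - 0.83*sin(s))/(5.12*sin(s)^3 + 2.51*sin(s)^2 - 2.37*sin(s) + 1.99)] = (8.4992*sin(s)^3 + 0.2401*sin(s)^2 - 0.6024*sin(s) - 1.3673)*cos(s)/(26.2144*sin(s)^6 + 25.7024*sin(s)^5 - 17.9687*sin(s)^4 + 8.4802*sin(s)^3 + 15.6067*sin(s)^2 - 9.4326*sin(s) + 3.9601)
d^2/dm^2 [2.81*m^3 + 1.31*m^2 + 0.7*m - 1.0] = 16.86*m + 2.62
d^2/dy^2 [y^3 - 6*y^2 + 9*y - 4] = 6*y - 12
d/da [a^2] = 2*a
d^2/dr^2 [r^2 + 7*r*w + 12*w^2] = 2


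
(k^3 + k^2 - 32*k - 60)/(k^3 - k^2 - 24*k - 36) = (k + 5)/(k + 3)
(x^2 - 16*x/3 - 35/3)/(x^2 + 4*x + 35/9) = 3*(x - 7)/(3*x + 7)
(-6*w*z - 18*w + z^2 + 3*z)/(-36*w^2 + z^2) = (z + 3)/(6*w + z)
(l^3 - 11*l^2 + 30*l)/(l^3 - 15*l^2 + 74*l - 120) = l/(l - 4)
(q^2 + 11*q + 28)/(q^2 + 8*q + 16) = (q + 7)/(q + 4)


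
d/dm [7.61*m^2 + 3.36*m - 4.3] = 15.22*m + 3.36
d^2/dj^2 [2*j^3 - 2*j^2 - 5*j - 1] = 12*j - 4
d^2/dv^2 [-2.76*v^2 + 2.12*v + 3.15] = -5.52000000000000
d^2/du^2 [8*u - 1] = 0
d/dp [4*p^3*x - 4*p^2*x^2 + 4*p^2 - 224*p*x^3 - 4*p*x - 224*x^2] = 12*p^2*x - 8*p*x^2 + 8*p - 224*x^3 - 4*x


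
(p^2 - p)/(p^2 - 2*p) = (p - 1)/(p - 2)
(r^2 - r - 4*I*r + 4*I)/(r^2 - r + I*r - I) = (r - 4*I)/(r + I)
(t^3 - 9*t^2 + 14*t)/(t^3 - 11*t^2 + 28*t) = (t - 2)/(t - 4)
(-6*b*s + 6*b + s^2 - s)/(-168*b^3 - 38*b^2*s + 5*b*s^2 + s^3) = (s - 1)/(28*b^2 + 11*b*s + s^2)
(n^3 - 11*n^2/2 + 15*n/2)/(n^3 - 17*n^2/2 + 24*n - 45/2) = n/(n - 3)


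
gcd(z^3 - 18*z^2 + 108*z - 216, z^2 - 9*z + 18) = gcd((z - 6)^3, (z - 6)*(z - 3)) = z - 6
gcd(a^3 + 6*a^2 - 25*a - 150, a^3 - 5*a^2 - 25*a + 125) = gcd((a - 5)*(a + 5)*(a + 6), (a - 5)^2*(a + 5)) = a^2 - 25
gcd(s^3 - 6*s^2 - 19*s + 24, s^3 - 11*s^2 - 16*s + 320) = s - 8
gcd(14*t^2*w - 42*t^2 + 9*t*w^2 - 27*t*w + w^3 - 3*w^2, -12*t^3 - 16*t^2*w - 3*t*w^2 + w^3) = 2*t + w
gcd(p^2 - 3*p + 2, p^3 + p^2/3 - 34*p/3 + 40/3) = p - 2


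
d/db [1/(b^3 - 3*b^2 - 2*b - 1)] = (-3*b^2 + 6*b + 2)/(-b^3 + 3*b^2 + 2*b + 1)^2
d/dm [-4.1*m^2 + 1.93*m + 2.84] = 1.93 - 8.2*m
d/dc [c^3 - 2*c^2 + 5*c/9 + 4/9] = 3*c^2 - 4*c + 5/9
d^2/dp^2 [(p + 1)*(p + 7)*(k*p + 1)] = 6*k*p + 16*k + 2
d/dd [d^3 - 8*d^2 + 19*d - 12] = 3*d^2 - 16*d + 19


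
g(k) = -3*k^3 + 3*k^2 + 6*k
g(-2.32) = 39.69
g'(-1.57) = -25.60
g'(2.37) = -30.33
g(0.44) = 2.97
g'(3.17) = -65.42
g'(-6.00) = -354.00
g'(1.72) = -10.31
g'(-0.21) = 4.34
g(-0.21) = -1.10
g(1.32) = 6.25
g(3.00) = -36.00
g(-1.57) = 9.58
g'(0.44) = 6.90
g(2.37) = -8.87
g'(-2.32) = -56.36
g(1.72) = 3.93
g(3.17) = -46.40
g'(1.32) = -1.76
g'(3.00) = -57.00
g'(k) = -9*k^2 + 6*k + 6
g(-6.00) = 720.00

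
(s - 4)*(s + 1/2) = s^2 - 7*s/2 - 2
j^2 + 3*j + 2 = (j + 1)*(j + 2)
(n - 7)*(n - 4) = n^2 - 11*n + 28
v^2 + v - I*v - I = (v + 1)*(v - I)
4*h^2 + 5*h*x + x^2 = (h + x)*(4*h + x)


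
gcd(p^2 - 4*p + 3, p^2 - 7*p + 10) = 1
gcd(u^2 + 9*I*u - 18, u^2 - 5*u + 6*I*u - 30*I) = u + 6*I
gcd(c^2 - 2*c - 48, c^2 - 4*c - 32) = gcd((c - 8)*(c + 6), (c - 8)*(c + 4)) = c - 8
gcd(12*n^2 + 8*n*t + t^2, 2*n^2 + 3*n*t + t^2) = 2*n + t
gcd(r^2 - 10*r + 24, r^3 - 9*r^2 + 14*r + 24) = r^2 - 10*r + 24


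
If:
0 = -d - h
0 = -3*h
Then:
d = 0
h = 0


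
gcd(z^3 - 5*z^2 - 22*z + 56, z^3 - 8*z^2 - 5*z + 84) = z - 7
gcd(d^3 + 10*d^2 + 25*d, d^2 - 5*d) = d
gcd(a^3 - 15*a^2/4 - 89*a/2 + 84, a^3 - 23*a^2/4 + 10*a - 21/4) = a - 7/4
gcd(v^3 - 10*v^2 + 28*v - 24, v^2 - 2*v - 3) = 1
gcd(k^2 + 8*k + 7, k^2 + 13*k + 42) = k + 7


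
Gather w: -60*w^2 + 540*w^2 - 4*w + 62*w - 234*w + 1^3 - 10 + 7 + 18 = 480*w^2 - 176*w + 16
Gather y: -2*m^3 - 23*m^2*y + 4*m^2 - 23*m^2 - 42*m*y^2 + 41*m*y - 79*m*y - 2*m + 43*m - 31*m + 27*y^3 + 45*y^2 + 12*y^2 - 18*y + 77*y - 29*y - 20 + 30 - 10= -2*m^3 - 19*m^2 + 10*m + 27*y^3 + y^2*(57 - 42*m) + y*(-23*m^2 - 38*m + 30)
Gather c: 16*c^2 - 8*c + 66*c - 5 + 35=16*c^2 + 58*c + 30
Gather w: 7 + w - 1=w + 6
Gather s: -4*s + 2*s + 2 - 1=1 - 2*s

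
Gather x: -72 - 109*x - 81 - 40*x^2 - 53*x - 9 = -40*x^2 - 162*x - 162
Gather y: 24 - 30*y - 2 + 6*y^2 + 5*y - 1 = 6*y^2 - 25*y + 21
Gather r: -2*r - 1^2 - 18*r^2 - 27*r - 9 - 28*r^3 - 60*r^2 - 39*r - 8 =-28*r^3 - 78*r^2 - 68*r - 18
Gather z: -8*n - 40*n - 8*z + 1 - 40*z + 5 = -48*n - 48*z + 6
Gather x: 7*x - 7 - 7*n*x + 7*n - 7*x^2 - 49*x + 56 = 7*n - 7*x^2 + x*(-7*n - 42) + 49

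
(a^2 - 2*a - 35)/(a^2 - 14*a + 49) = (a + 5)/(a - 7)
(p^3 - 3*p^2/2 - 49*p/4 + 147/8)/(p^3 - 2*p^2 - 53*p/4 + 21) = (p - 7/2)/(p - 4)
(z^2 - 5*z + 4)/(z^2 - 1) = (z - 4)/(z + 1)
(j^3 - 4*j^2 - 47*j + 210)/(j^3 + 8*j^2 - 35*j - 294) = (j - 5)/(j + 7)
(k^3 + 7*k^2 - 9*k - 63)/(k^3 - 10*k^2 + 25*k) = (k^3 + 7*k^2 - 9*k - 63)/(k*(k^2 - 10*k + 25))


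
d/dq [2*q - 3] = 2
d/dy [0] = 0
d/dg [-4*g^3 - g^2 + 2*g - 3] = -12*g^2 - 2*g + 2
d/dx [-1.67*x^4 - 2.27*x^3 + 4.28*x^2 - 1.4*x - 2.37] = -6.68*x^3 - 6.81*x^2 + 8.56*x - 1.4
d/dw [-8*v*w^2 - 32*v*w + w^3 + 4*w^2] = -16*v*w - 32*v + 3*w^2 + 8*w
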